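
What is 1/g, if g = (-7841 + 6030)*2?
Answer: -1/3622 ≈ -0.00027609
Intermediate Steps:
g = -3622 (g = -1811*2 = -3622)
1/g = 1/(-3622) = -1/3622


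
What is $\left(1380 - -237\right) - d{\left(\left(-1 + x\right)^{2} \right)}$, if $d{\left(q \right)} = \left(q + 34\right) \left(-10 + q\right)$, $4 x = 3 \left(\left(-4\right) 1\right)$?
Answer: $1317$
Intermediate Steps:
$x = -3$ ($x = \frac{3 \left(\left(-4\right) 1\right)}{4} = \frac{3 \left(-4\right)}{4} = \frac{1}{4} \left(-12\right) = -3$)
$d{\left(q \right)} = \left(-10 + q\right) \left(34 + q\right)$ ($d{\left(q \right)} = \left(34 + q\right) \left(-10 + q\right) = \left(-10 + q\right) \left(34 + q\right)$)
$\left(1380 - -237\right) - d{\left(\left(-1 + x\right)^{2} \right)} = \left(1380 - -237\right) - \left(-340 + \left(\left(-1 - 3\right)^{2}\right)^{2} + 24 \left(-1 - 3\right)^{2}\right) = \left(1380 + 237\right) - \left(-340 + \left(\left(-4\right)^{2}\right)^{2} + 24 \left(-4\right)^{2}\right) = 1617 - \left(-340 + 16^{2} + 24 \cdot 16\right) = 1617 - \left(-340 + 256 + 384\right) = 1617 - 300 = 1317$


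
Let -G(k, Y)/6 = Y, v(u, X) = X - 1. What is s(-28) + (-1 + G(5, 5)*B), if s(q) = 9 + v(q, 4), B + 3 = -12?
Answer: 461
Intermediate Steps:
B = -15 (B = -3 - 12 = -15)
v(u, X) = -1 + X
G(k, Y) = -6*Y
s(q) = 12 (s(q) = 9 + (-1 + 4) = 9 + 3 = 12)
s(-28) + (-1 + G(5, 5)*B) = 12 + (-1 - 6*5*(-15)) = 12 + (-1 - 30*(-15)) = 12 + (-1 + 450) = 12 + 449 = 461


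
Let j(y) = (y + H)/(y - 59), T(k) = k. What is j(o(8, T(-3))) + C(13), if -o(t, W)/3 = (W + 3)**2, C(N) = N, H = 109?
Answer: 658/59 ≈ 11.153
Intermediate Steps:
o(t, W) = -3*(3 + W)**2 (o(t, W) = -3*(W + 3)**2 = -3*(3 + W)**2)
j(y) = (109 + y)/(-59 + y) (j(y) = (y + 109)/(y - 59) = (109 + y)/(-59 + y))
j(o(8, T(-3))) + C(13) = (109 - 3*(3 - 3)**2)/(-59 - 3*(3 - 3)**2) + 13 = (109 - 3*0**2)/(-59 - 3*0**2) + 13 = (109 - 3*0)/(-59 - 3*0) + 13 = (109 + 0)/(-59 + 0) + 13 = 109/(-59) + 13 = -1/59*109 + 13 = -109/59 + 13 = 658/59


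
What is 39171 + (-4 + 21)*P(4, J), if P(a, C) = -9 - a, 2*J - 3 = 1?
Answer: 38950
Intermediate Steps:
J = 2 (J = 3/2 + (½)*1 = 3/2 + ½ = 2)
39171 + (-4 + 21)*P(4, J) = 39171 + (-4 + 21)*(-9 - 1*4) = 39171 + 17*(-9 - 4) = 39171 + 17*(-13) = 39171 - 221 = 38950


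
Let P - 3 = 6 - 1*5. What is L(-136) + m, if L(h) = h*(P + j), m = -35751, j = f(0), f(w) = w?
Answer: -36295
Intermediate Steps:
P = 4 (P = 3 + (6 - 1*5) = 3 + (6 - 5) = 3 + 1 = 4)
j = 0
L(h) = 4*h (L(h) = h*(4 + 0) = h*4 = 4*h)
L(-136) + m = 4*(-136) - 35751 = -544 - 35751 = -36295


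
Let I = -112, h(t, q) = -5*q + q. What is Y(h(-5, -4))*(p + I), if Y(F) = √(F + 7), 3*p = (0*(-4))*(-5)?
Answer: -112*√23 ≈ -537.13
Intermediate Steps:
h(t, q) = -4*q
p = 0 (p = ((0*(-4))*(-5))/3 = (0*(-5))/3 = (⅓)*0 = 0)
Y(F) = √(7 + F)
Y(h(-5, -4))*(p + I) = √(7 - 4*(-4))*(0 - 112) = √(7 + 16)*(-112) = √23*(-112) = -112*√23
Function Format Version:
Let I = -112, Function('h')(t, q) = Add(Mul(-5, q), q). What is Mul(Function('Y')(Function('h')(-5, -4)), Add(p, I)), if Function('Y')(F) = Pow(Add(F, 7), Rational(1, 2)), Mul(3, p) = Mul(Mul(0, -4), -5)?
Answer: Mul(-112, Pow(23, Rational(1, 2))) ≈ -537.13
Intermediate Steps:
Function('h')(t, q) = Mul(-4, q)
p = 0 (p = Mul(Rational(1, 3), Mul(Mul(0, -4), -5)) = Mul(Rational(1, 3), Mul(0, -5)) = Mul(Rational(1, 3), 0) = 0)
Function('Y')(F) = Pow(Add(7, F), Rational(1, 2))
Mul(Function('Y')(Function('h')(-5, -4)), Add(p, I)) = Mul(Pow(Add(7, Mul(-4, -4)), Rational(1, 2)), Add(0, -112)) = Mul(Pow(Add(7, 16), Rational(1, 2)), -112) = Mul(Pow(23, Rational(1, 2)), -112) = Mul(-112, Pow(23, Rational(1, 2)))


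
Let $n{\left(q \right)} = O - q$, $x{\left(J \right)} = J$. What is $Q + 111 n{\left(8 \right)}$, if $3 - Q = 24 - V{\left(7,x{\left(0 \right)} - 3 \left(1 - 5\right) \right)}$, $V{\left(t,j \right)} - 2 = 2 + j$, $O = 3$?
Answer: $-560$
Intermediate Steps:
$V{\left(t,j \right)} = 4 + j$ ($V{\left(t,j \right)} = 2 + \left(2 + j\right) = 4 + j$)
$n{\left(q \right)} = 3 - q$
$Q = -5$ ($Q = 3 - \left(24 - \left(4 - 3 \left(1 - 5\right)\right)\right) = 3 - \left(24 - \left(4 + \left(0 - 3 \left(1 - 5\right)\right)\right)\right) = 3 - \left(24 - \left(4 + \left(0 - -12\right)\right)\right) = 3 - \left(24 - \left(4 + \left(0 + 12\right)\right)\right) = 3 - \left(24 - \left(4 + 12\right)\right) = 3 - \left(24 - 16\right) = 3 - 8 = -5$)
$Q + 111 n{\left(8 \right)} = -5 + 111 \left(3 - 8\right) = -5 + 111 \left(-5\right) = -5 - 555 = -560$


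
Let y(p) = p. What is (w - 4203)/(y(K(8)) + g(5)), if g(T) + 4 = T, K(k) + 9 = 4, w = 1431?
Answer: 693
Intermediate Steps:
K(k) = -5 (K(k) = -9 + 4 = -5)
g(T) = -4 + T
(w - 4203)/(y(K(8)) + g(5)) = (1431 - 4203)/(-5 + (-4 + 5)) = -2772/(-5 + 1) = -2772/(-4) = -2772*(-¼) = 693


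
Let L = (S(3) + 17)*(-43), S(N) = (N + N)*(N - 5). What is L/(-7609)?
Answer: 215/7609 ≈ 0.028256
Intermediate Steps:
S(N) = 2*N*(-5 + N) (S(N) = (2*N)*(-5 + N) = 2*N*(-5 + N))
L = -215 (L = (2*3*(-5 + 3) + 17)*(-43) = (2*3*(-2) + 17)*(-43) = (-12 + 17)*(-43) = 5*(-43) = -215)
L/(-7609) = -215/(-7609) = -215*(-1/7609) = 215/7609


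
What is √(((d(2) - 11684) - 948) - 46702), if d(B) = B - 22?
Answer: I*√59354 ≈ 243.63*I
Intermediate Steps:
d(B) = -22 + B
√(((d(2) - 11684) - 948) - 46702) = √((((-22 + 2) - 11684) - 948) - 46702) = √(((-20 - 11684) - 948) - 46702) = √((-11704 - 948) - 46702) = √(-12652 - 46702) = √(-59354) = I*√59354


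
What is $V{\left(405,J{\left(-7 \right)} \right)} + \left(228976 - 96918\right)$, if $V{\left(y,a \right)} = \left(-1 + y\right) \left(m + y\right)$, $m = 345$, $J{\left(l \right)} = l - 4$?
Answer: $435058$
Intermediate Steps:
$J{\left(l \right)} = -4 + l$
$V{\left(y,a \right)} = \left(-1 + y\right) \left(345 + y\right)$
$V{\left(405,J{\left(-7 \right)} \right)} + \left(228976 - 96918\right) = \left(-345 + 405^{2} + 344 \cdot 405\right) + \left(228976 - 96918\right) = \left(-345 + 164025 + 139320\right) + 132058 = 303000 + 132058 = 435058$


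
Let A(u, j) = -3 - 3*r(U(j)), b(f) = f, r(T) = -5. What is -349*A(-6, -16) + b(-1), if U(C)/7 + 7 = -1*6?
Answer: -4189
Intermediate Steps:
U(C) = -91 (U(C) = -49 + 7*(-1*6) = -49 + 7*(-6) = -49 - 42 = -91)
A(u, j) = 12 (A(u, j) = -3 - 3*(-5) = -3 + 15 = 12)
-349*A(-6, -16) + b(-1) = -349*12 - 1 = -4188 - 1 = -4189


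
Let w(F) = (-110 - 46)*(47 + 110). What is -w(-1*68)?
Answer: 24492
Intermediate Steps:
w(F) = -24492 (w(F) = -156*157 = -24492)
-w(-1*68) = -1*(-24492) = 24492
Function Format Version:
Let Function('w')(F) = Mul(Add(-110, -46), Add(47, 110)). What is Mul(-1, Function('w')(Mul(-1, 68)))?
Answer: 24492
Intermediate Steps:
Function('w')(F) = -24492 (Function('w')(F) = Mul(-156, 157) = -24492)
Mul(-1, Function('w')(Mul(-1, 68))) = Mul(-1, -24492) = 24492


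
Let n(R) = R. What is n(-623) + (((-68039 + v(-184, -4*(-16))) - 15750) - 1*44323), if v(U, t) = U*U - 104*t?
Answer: -101535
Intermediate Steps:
v(U, t) = U² - 104*t
n(-623) + (((-68039 + v(-184, -4*(-16))) - 15750) - 1*44323) = -623 + (((-68039 + ((-184)² - (-416)*(-16))) - 15750) - 1*44323) = -623 + (((-68039 + (33856 - 104*64)) - 15750) - 44323) = -623 + (((-68039 + (33856 - 6656)) - 15750) - 44323) = -623 + (((-68039 + 27200) - 15750) - 44323) = -623 + ((-40839 - 15750) - 44323) = -623 + (-56589 - 44323) = -623 - 100912 = -101535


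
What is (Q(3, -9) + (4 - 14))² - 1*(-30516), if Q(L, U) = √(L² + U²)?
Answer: 30706 - 60*√10 ≈ 30516.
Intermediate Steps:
(Q(3, -9) + (4 - 14))² - 1*(-30516) = (√(3² + (-9)²) + (4 - 14))² - 1*(-30516) = (√(9 + 81) - 10)² + 30516 = (√90 - 10)² + 30516 = (3*√10 - 10)² + 30516 = (-10 + 3*√10)² + 30516 = 30516 + (-10 + 3*√10)²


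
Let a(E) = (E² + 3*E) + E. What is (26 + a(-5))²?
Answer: 961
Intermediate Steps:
a(E) = E² + 4*E
(26 + a(-5))² = (26 - 5*(4 - 5))² = (26 - 5*(-1))² = (26 + 5)² = 31² = 961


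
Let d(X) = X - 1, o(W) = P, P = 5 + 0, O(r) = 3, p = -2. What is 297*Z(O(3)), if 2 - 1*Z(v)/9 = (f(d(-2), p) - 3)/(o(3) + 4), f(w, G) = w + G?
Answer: 7722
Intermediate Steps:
P = 5
o(W) = 5
d(X) = -1 + X
f(w, G) = G + w
Z(v) = 26 (Z(v) = 18 - 9*((-2 + (-1 - 2)) - 3)/(5 + 4) = 18 - 9*((-2 - 3) - 3)/9 = 18 - 9*(-5 - 3)/9 = 18 - (-72)/9 = 18 - 9*(-8/9) = 18 + 8 = 26)
297*Z(O(3)) = 297*26 = 7722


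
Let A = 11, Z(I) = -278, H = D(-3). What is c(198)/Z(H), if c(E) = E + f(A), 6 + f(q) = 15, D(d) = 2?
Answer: -207/278 ≈ -0.74460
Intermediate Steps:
H = 2
f(q) = 9 (f(q) = -6 + 15 = 9)
c(E) = 9 + E (c(E) = E + 9 = 9 + E)
c(198)/Z(H) = (9 + 198)/(-278) = 207*(-1/278) = -207/278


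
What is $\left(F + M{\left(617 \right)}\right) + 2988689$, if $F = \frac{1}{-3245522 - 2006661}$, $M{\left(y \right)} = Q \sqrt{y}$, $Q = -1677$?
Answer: $\frac{15697141558086}{5252183} - 1677 \sqrt{617} \approx 2.947 \cdot 10^{6}$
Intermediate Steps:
$M{\left(y \right)} = - 1677 \sqrt{y}$
$F = - \frac{1}{5252183}$ ($F = \frac{1}{-5252183} = - \frac{1}{5252183} \approx -1.904 \cdot 10^{-7}$)
$\left(F + M{\left(617 \right)}\right) + 2988689 = \left(- \frac{1}{5252183} - 1677 \sqrt{617}\right) + 2988689 = \frac{15697141558086}{5252183} - 1677 \sqrt{617}$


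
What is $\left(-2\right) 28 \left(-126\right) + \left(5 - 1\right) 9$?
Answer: $7092$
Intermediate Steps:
$\left(-2\right) 28 \left(-126\right) + \left(5 - 1\right) 9 = \left(-56\right) \left(-126\right) + 4 \cdot 9 = 7056 + 36 = 7092$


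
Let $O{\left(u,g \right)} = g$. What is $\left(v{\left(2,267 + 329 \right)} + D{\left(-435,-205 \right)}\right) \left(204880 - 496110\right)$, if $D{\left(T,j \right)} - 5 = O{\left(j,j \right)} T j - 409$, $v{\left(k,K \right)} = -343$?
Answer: $5324156775060$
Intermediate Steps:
$D{\left(T,j \right)} = -404 + T j^{2}$ ($D{\left(T,j \right)} = 5 + \left(j T j - 409\right) = 5 + \left(T j j - 409\right) = 5 + \left(T j^{2} - 409\right) = 5 + \left(-409 + T j^{2}\right) = -404 + T j^{2}$)
$\left(v{\left(2,267 + 329 \right)} + D{\left(-435,-205 \right)}\right) \left(204880 - 496110\right) = \left(-343 - \left(404 + 435 \left(-205\right)^{2}\right)\right) \left(204880 - 496110\right) = \left(-343 - 18281279\right) \left(-291230\right) = \left(-18281622\right) \left(-291230\right) = 5324156775060$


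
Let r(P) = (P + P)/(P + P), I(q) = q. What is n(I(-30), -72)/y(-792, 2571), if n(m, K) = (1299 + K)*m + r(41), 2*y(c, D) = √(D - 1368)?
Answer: -73618*√1203/1203 ≈ -2122.5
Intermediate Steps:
y(c, D) = √(-1368 + D)/2 (y(c, D) = √(D - 1368)/2 = √(-1368 + D)/2)
r(P) = 1 (r(P) = (2*P)/((2*P)) = (2*P)*(1/(2*P)) = 1)
n(m, K) = 1 + m*(1299 + K) (n(m, K) = (1299 + K)*m + 1 = m*(1299 + K) + 1 = 1 + m*(1299 + K))
n(I(-30), -72)/y(-792, 2571) = (1 + 1299*(-30) - 72*(-30))/((√(-1368 + 2571)/2)) = (1 - 38970 + 2160)/((√1203/2)) = -73618*√1203/1203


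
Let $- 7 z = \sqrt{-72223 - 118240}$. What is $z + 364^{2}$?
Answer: $132496 - 13 i \sqrt{23} \approx 1.325 \cdot 10^{5} - 62.346 i$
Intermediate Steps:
$z = - 13 i \sqrt{23}$ ($z = - \frac{\sqrt{-72223 - 118240}}{7} = - \frac{\sqrt{-190463}}{7} = - \frac{91 i \sqrt{23}}{7} = - 13 i \sqrt{23} \approx - 62.346 i$)
$z + 364^{2} = - 13 i \sqrt{23} + 364^{2} = - 13 i \sqrt{23} + 132496 = 132496 - 13 i \sqrt{23}$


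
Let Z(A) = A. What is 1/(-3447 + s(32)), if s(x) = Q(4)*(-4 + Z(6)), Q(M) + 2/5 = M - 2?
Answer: -5/17219 ≈ -0.00029038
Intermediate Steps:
Q(M) = -12/5 + M (Q(M) = -⅖ + (M - 2) = -⅖ + (-2 + M) = -12/5 + M)
s(x) = 16/5 (s(x) = (-12/5 + 4)*(-4 + 6) = (8/5)*2 = 16/5)
1/(-3447 + s(32)) = 1/(-3447 + 16/5) = 1/(-17219/5) = -5/17219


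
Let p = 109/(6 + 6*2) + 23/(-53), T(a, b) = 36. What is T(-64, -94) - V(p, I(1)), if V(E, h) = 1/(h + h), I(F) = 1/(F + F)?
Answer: 35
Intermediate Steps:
I(F) = 1/(2*F)
p = 5363/954 (p = 109/(6 + 12) + 23*(-1/53) = 109/18 - 23/53 = 5363/954 ≈ 5.6216)
V(E, h) = 1/(2*h)
T(-64, -94) - V(p, I(1)) = 36 - 1/(2*((½)/1)) = 36 - 1/(2*((½)*1)) = 36 - 1/(2*½) = 36 - 2/2 = 36 - 1*1 = 36 - 1 = 35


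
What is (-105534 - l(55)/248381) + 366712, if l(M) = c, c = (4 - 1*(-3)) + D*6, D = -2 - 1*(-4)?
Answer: 64871652799/248381 ≈ 2.6118e+5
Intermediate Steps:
D = 2 (D = -2 + 4 = 2)
c = 19 (c = (4 - 1*(-3)) + 2*6 = (4 + 3) + 12 = 7 + 12 = 19)
l(M) = 19
(-105534 - l(55)/248381) + 366712 = (-105534 - 19/248381) + 366712 = -26212640473/248381 + 366712 = 64871652799/248381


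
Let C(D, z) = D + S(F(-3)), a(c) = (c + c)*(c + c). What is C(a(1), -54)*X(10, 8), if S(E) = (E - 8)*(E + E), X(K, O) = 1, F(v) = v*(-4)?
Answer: 100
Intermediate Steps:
F(v) = -4*v
a(c) = 4*c² (a(c) = (2*c)*(2*c) = 4*c²)
S(E) = 2*E*(-8 + E) (S(E) = (-8 + E)*(2*E) = 2*E*(-8 + E))
C(D, z) = 96 + D (C(D, z) = D + 2*(-4*(-3))*(-8 - 4*(-3)) = D + 2*12*(-8 + 12) = D + 2*12*4 = D + 96 = 96 + D)
C(a(1), -54)*X(10, 8) = (96 + 4*1²)*1 = (96 + 4*1)*1 = (96 + 4)*1 = 100*1 = 100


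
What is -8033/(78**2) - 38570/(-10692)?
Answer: 4132529/1806948 ≈ 2.2870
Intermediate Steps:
-8033/(78**2) - 38570/(-10692) = -8033/6084 - 38570*(-1/10692) = -8033*1/6084 + 19285/5346 = -8033/6084 + 19285/5346 = 4132529/1806948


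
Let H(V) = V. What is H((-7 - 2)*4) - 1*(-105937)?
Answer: 105901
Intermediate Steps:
H((-7 - 2)*4) - 1*(-105937) = (-7 - 2)*4 - 1*(-105937) = -9*4 + 105937 = -36 + 105937 = 105901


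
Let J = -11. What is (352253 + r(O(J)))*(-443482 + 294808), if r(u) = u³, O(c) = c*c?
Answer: -315755922636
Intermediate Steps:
O(c) = c²
(352253 + r(O(J)))*(-443482 + 294808) = (352253 + ((-11)²)³)*(-443482 + 294808) = (352253 + 121³)*(-148674) = (352253 + 1771561)*(-148674) = 2123814*(-148674) = -315755922636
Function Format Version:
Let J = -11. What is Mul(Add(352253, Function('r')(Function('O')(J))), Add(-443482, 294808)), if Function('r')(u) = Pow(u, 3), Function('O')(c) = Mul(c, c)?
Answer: -315755922636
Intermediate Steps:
Function('O')(c) = Pow(c, 2)
Mul(Add(352253, Function('r')(Function('O')(J))), Add(-443482, 294808)) = Mul(Add(352253, Pow(Pow(-11, 2), 3)), Add(-443482, 294808)) = Mul(Add(352253, Pow(121, 3)), -148674) = Mul(Add(352253, 1771561), -148674) = Mul(2123814, -148674) = -315755922636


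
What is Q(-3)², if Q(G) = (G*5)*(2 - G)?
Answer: 5625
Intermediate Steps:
Q(G) = 5*G*(2 - G) (Q(G) = (5*G)*(2 - G) = 5*G*(2 - G))
Q(-3)² = (5*(-3)*(2 - 1*(-3)))² = (5*(-3)*(2 + 3))² = (5*(-3)*5)² = (-75)² = 5625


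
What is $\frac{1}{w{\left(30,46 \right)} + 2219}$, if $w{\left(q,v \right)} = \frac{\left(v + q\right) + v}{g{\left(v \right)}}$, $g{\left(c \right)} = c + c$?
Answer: $\frac{46}{102135} \approx 0.00045038$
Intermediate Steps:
$g{\left(c \right)} = 2 c$
$w{\left(q,v \right)} = \frac{q + 2 v}{2 v}$ ($w{\left(q,v \right)} = \frac{\left(v + q\right) + v}{2 v} = \left(\left(q + v\right) + v\right) \frac{1}{2 v} = \left(q + 2 v\right) \frac{1}{2 v} = \frac{q + 2 v}{2 v}$)
$\frac{1}{w{\left(30,46 \right)} + 2219} = \frac{1}{\frac{46 + \frac{1}{2} \cdot 30}{46} + 2219} = \frac{1}{\frac{46 + 15}{46} + 2219} = \frac{1}{\frac{1}{46} \cdot 61 + 2219} = \frac{1}{\frac{61}{46} + 2219} = \frac{1}{\frac{102135}{46}} = \frac{46}{102135}$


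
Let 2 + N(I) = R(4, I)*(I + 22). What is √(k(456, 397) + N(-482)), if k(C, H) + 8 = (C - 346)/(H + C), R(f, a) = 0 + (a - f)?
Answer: 2*√40664271445/853 ≈ 472.81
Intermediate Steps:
R(f, a) = a - f
k(C, H) = -8 + (-346 + C)/(C + H) (k(C, H) = -8 + (C - 346)/(H + C) = -8 + (-346 + C)/(C + H))
N(I) = -2 + (-4 + I)*(22 + I) (N(I) = -2 + (I - 1*4)*(I + 22) = -2 + (I - 4)*(22 + I) = -2 + (-4 + I)*(22 + I))
√(k(456, 397) + N(-482)) = √((-346 - 8*397 - 7*456)/(456 + 397) + (-90 + (-482)² + 18*(-482))) = √((-346 - 3176 - 3192)/853 + (-90 + 232324 - 8676)) = √((1/853)*(-6714) + 223558) = √(-6714/853 + 223558) = √(190688260/853) = 2*√40664271445/853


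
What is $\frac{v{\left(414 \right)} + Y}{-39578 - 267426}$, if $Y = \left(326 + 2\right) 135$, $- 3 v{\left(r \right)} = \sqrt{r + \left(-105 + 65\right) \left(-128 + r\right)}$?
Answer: $- \frac{11070}{76751} + \frac{i \sqrt{11026}}{921012} \approx -0.14423 + 0.00011401 i$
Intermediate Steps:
$v{\left(r \right)} = - \frac{\sqrt{5120 - 39 r}}{3}$ ($v{\left(r \right)} = - \frac{\sqrt{r + \left(-105 + 65\right) \left(-128 + r\right)}}{3} = - \frac{\sqrt{r - 40 \left(-128 + r\right)}}{3} = - \frac{\sqrt{r - \left(-5120 + 40 r\right)}}{3} = - \frac{\sqrt{5120 - 39 r}}{3}$)
$Y = 44280$ ($Y = 328 \cdot 135 = 44280$)
$\frac{v{\left(414 \right)} + Y}{-39578 - 267426} = \frac{- \frac{\sqrt{5120 - 16146}}{3} + 44280}{-39578 - 267426} = \frac{- \frac{\sqrt{5120 - 16146}}{3} + 44280}{-307004} = \left(- \frac{\sqrt{-11026}}{3} + 44280\right) \left(- \frac{1}{307004}\right) = \left(- \frac{i \sqrt{11026}}{3} + 44280\right) \left(- \frac{1}{307004}\right) = \left(44280 - \frac{i \sqrt{11026}}{3}\right) \left(- \frac{1}{307004}\right) = - \frac{11070}{76751} + \frac{i \sqrt{11026}}{921012}$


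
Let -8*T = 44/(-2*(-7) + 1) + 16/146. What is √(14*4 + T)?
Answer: √266757330/2190 ≈ 7.4579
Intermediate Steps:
T = -833/2190 (T = -(44/(-2*(-7) + 1) + 16/146)/8 = -(44/(14 + 1) + 16*(1/146))/8 = -(44/15 + 8/73)/8 = -⅛*3332/1095 = -833/2190 ≈ -0.38037)
√(14*4 + T) = √(14*4 - 833/2190) = √(56 - 833/2190) = √(121807/2190) = √266757330/2190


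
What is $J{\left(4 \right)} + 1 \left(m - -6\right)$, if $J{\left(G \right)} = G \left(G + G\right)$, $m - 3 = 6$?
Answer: $47$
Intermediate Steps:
$m = 9$ ($m = 3 + 6 = 9$)
$J{\left(G \right)} = 2 G^{2}$ ($J{\left(G \right)} = G 2 G = 2 G^{2}$)
$J{\left(4 \right)} + 1 \left(m - -6\right) = 2 \cdot 4^{2} + 1 \left(9 - -6\right) = 2 \cdot 16 + 1 \left(9 + 6\right) = 32 + 1 \cdot 15 = 32 + 15 = 47$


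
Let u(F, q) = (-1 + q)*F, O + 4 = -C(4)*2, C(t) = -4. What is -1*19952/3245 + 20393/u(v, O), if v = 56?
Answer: 62823349/545160 ≈ 115.24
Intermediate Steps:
O = 4 (O = -4 - 1*(-4)*2 = -4 + 4*2 = -4 + 8 = 4)
u(F, q) = F*(-1 + q)
-1*19952/3245 + 20393/u(v, O) = -1*19952/3245 + 20393/((56*(-1 + 4))) = -19952*1/3245 + 20393/((56*3)) = -19952/3245 + 20393/168 = 62823349/545160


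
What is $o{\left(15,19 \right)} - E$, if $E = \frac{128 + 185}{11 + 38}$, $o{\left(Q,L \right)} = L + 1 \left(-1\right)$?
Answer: $\frac{569}{49} \approx 11.612$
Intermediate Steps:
$o{\left(Q,L \right)} = -1 + L$ ($o{\left(Q,L \right)} = L - 1 = -1 + L$)
$E = \frac{313}{49} \approx 6.3878$
$o{\left(15,19 \right)} - E = \left(-1 + 19\right) - \frac{313}{49} = 18 - \frac{313}{49} = \frac{569}{49}$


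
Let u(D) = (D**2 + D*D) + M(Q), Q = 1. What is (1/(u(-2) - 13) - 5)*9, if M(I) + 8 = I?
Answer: -183/4 ≈ -45.750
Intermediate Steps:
M(I) = -8 + I
u(D) = -7 + 2*D**2 (u(D) = (D**2 + D*D) + (-8 + 1) = (D**2 + D**2) - 7 = 2*D**2 - 7 = -7 + 2*D**2)
(1/(u(-2) - 13) - 5)*9 = (1/((-7 + 2*(-2)**2) - 13) - 5)*9 = (1/((-7 + 2*4) - 13) - 5)*9 = (1/((-7 + 8) - 13) - 5)*9 = (1/(1 - 13) - 5)*9 = (1/(-12) - 5)*9 = (-1/12 - 5)*9 = -61/12*9 = -183/4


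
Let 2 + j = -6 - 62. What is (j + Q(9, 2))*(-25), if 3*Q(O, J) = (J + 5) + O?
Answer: 4850/3 ≈ 1616.7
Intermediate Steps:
j = -70 (j = -2 + (-6 - 62) = -2 - 68 = -70)
Q(O, J) = 5/3 + J/3 + O/3 (Q(O, J) = ((J + 5) + O)/3 = ((5 + J) + O)/3 = (5 + J + O)/3 = 5/3 + J/3 + O/3)
(j + Q(9, 2))*(-25) = (-70 + (5/3 + (⅓)*2 + (⅓)*9))*(-25) = (-70 + (5/3 + ⅔ + 3))*(-25) = (-70 + 16/3)*(-25) = -194/3*(-25) = 4850/3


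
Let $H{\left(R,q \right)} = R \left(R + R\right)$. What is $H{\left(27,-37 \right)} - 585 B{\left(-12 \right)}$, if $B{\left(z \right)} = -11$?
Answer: $7893$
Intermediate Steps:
$H{\left(R,q \right)} = 2 R^{2}$ ($H{\left(R,q \right)} = R 2 R = 2 R^{2}$)
$H{\left(27,-37 \right)} - 585 B{\left(-12 \right)} = 2 \cdot 27^{2} - -6435 = 2 \cdot 729 + 6435 = 1458 + 6435 = 7893$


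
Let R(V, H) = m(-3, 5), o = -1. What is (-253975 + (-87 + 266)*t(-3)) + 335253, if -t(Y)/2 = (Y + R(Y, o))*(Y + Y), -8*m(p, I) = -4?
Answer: 75908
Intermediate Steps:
m(p, I) = ½ (m(p, I) = -⅛*(-4) = ½)
R(V, H) = ½
t(Y) = -4*Y*(½ + Y) (t(Y) = -2*(Y + ½)*(Y + Y) = -2*(½ + Y)*2*Y = -4*Y*(½ + Y))
(-253975 + (-87 + 266)*t(-3)) + 335253 = (-253975 + (-87 + 266)*(-2*(-3)*(1 + 2*(-3)))) + 335253 = (-253975 + 179*(-2*(-3)*(1 - 6))) + 335253 = (-253975 + 179*(-2*(-3)*(-5))) + 335253 = (-253975 + 179*(-30)) + 335253 = (-253975 - 5370) + 335253 = -259345 + 335253 = 75908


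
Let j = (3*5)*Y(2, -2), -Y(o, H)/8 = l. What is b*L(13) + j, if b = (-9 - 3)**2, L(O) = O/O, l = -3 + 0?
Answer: 504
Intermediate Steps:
l = -3
Y(o, H) = 24 (Y(o, H) = -8*(-3) = 24)
L(O) = 1
b = 144 (b = (-12)**2 = 144)
j = 360 (j = (3*5)*24 = 15*24 = 360)
b*L(13) + j = 144*1 + 360 = 144 + 360 = 504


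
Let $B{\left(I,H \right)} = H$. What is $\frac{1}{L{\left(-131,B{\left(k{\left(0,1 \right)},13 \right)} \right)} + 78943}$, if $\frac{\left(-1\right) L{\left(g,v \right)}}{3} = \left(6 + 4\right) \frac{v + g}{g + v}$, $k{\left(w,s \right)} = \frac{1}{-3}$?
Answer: $\frac{1}{78913} \approx 1.2672 \cdot 10^{-5}$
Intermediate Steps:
$k{\left(w,s \right)} = - \frac{1}{3}$
$L{\left(g,v \right)} = -30$ ($L{\left(g,v \right)} = - 3 \left(6 + 4\right) \frac{v + g}{g + v} = - 3 \cdot 10 \frac{g + v}{g + v} = - 3 \cdot 10 \cdot 1 = \left(-3\right) 10 = -30$)
$\frac{1}{L{\left(-131,B{\left(k{\left(0,1 \right)},13 \right)} \right)} + 78943} = \frac{1}{-30 + 78943} = \frac{1}{78913}$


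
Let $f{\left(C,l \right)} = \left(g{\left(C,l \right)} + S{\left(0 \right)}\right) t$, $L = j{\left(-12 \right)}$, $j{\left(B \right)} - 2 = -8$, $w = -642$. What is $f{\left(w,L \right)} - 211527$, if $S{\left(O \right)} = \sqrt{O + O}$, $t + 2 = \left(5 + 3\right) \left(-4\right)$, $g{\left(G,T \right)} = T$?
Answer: $-211323$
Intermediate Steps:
$t = -34$ ($t = -2 + \left(5 + 3\right) \left(-4\right) = -2 + 8 \left(-4\right) = -2 - 32 = -34$)
$j{\left(B \right)} = -6$ ($j{\left(B \right)} = 2 - 8 = -6$)
$L = -6$
$S{\left(O \right)} = \sqrt{2} \sqrt{O}$ ($S{\left(O \right)} = \sqrt{2 O} = \sqrt{2} \sqrt{O}$)
$f{\left(C,l \right)} = - 34 l$ ($f{\left(C,l \right)} = \left(l + \sqrt{2} \sqrt{0}\right) \left(-34\right) = \left(l + \sqrt{2} \cdot 0\right) \left(-34\right) = \left(l + 0\right) \left(-34\right) = l \left(-34\right) = - 34 l$)
$f{\left(w,L \right)} - 211527 = \left(-34\right) \left(-6\right) - 211527 = 204 - 211527 = -211323$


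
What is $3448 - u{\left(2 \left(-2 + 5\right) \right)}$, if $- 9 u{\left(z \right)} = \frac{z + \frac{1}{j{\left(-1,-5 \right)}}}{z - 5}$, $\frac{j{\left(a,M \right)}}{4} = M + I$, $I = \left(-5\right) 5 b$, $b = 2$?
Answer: $\frac{6828359}{1980} \approx 3448.7$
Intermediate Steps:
$I = -50$ ($I = \left(-5\right) 5 \cdot 2 = \left(-25\right) 2 = -50$)
$j{\left(a,M \right)} = -200 + 4 M$ ($j{\left(a,M \right)} = 4 \left(M - 50\right) = 4 \left(-50 + M\right) = -200 + 4 M$)
$u{\left(z \right)} = - \frac{- \frac{1}{220} + z}{9 \left(-5 + z\right)}$ ($u{\left(z \right)} = - \frac{\left(z + \frac{1}{-200 + 4 \left(-5\right)}\right) \frac{1}{z - 5}}{9} = - \frac{\left(z + \frac{1}{-200 - 20}\right) \frac{1}{-5 + z}}{9} = - \frac{\left(z + \frac{1}{-220}\right) \frac{1}{-5 + z}}{9} = - \frac{\left(z - \frac{1}{220}\right) \frac{1}{-5 + z}}{9} = - \frac{\left(- \frac{1}{220} + z\right) \frac{1}{-5 + z}}{9} = - \frac{\frac{1}{-5 + z} \left(- \frac{1}{220} + z\right)}{9} = - \frac{- \frac{1}{220} + z}{9 \left(-5 + z\right)}$)
$3448 - u{\left(2 \left(-2 + 5\right) \right)} = 3448 - \frac{1 - 220 \cdot 2 \left(-2 + 5\right)}{1980 \left(-5 + 2 \left(-2 + 5\right)\right)} = 3448 - \frac{1 - 220 \cdot 2 \cdot 3}{1980 \left(-5 + 2 \cdot 3\right)} = 3448 - \frac{1 - 1320}{1980 \left(-5 + 6\right)} = 3448 - \frac{1 - 1320}{1980 \cdot 1} = 3448 - \frac{1}{1980} \cdot 1 \left(-1319\right) = 3448 - - \frac{1319}{1980} = 3448 + \frac{1319}{1980} = \frac{6828359}{1980}$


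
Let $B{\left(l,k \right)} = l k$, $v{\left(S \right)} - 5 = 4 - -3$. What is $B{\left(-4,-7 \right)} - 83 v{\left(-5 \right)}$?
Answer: $-968$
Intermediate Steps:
$v{\left(S \right)} = 12$ ($v{\left(S \right)} = 5 + \left(4 - -3\right) = 5 + \left(4 + 3\right) = 5 + 7 = 12$)
$B{\left(l,k \right)} = k l$
$B{\left(-4,-7 \right)} - 83 v{\left(-5 \right)} = \left(-7\right) \left(-4\right) - 996 = 28 - 996 = -968$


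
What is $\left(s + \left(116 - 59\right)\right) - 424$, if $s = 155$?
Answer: $-212$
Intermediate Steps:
$\left(s + \left(116 - 59\right)\right) - 424 = \left(155 + \left(116 - 59\right)\right) - 424 = \left(155 + 57\right) - 424 = 212 - 424 = -212$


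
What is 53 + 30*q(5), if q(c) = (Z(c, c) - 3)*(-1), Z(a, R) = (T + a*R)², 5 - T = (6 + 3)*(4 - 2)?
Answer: -4177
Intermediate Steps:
T = -13 (T = 5 - (6 + 3)*(4 - 2) = 5 - 9*2 = 5 - 1*18 = 5 - 18 = -13)
Z(a, R) = (-13 + R*a)² (Z(a, R) = (-13 + a*R)² = (-13 + R*a)²)
q(c) = 3 - (-13 + c²)² (q(c) = ((-13 + c*c)² - 3)*(-1) = ((-13 + c²)² - 3)*(-1) = (-3 + (-13 + c²)²)*(-1) = 3 - (-13 + c²)²)
53 + 30*q(5) = 53 + 30*(3 - (-13 + 5²)²) = 53 + 30*(3 - (-13 + 25)²) = 53 + 30*(3 - 1*12²) = 53 + 30*(3 - 1*144) = 53 + 30*(3 - 144) = 53 + 30*(-141) = 53 - 4230 = -4177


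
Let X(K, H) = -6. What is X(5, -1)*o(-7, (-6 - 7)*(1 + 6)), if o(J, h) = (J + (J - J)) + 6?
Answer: 6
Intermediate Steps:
o(J, h) = 6 + J (o(J, h) = (J + 0) + 6 = J + 6 = 6 + J)
X(5, -1)*o(-7, (-6 - 7)*(1 + 6)) = -6*(6 - 7) = -6*(-1) = 6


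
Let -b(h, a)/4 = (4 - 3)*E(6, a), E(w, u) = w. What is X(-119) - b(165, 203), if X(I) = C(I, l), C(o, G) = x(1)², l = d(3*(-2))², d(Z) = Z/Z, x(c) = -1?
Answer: 25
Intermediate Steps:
d(Z) = 1
b(h, a) = -24 (b(h, a) = -4*(4 - 3)*6 = -4*6 = -24)
l = 1 (l = 1² = 1)
C(o, G) = 1 (C(o, G) = (-1)² = 1)
X(I) = 1
X(-119) - b(165, 203) = 1 - 1*(-24) = 1 + 24 = 25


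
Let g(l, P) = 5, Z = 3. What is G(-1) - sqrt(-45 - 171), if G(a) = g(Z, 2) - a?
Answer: 6 - 6*I*sqrt(6) ≈ 6.0 - 14.697*I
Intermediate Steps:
G(a) = 5 - a
G(-1) - sqrt(-45 - 171) = (5 - 1*(-1)) - sqrt(-45 - 171) = (5 + 1) - sqrt(-216) = 6 - 6*I*sqrt(6)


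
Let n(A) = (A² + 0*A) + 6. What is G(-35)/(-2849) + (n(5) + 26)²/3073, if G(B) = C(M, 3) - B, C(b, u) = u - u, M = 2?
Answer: 1306978/1250711 ≈ 1.0450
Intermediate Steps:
C(b, u) = 0
n(A) = 6 + A² (n(A) = (A² + 0) + 6 = A² + 6 = 6 + A²)
G(B) = -B (G(B) = 0 - B = -B)
G(-35)/(-2849) + (n(5) + 26)²/3073 = -1*(-35)/(-2849) + ((6 + 5²) + 26)²/3073 = 35*(-1/2849) + ((6 + 25) + 26)²*(1/3073) = -5/407 + (31 + 26)²*(1/3073) = -5/407 + 57²*(1/3073) = -5/407 + 3249*(1/3073) = -5/407 + 3249/3073 = 1306978/1250711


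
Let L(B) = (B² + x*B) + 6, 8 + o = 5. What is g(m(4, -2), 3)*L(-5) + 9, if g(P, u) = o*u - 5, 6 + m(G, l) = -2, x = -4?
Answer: -705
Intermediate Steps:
o = -3 (o = -8 + 5 = -3)
L(B) = 6 + B² - 4*B (L(B) = (B² - 4*B) + 6 = 6 + B² - 4*B)
m(G, l) = -8 (m(G, l) = -6 - 2 = -8)
g(P, u) = -5 - 3*u (g(P, u) = -3*u - 5 = -5 - 3*u)
g(m(4, -2), 3)*L(-5) + 9 = (-5 - 3*3)*(6 + (-5)² - 4*(-5)) + 9 = (-5 - 9)*(6 + 25 + 20) + 9 = -14*51 + 9 = -714 + 9 = -705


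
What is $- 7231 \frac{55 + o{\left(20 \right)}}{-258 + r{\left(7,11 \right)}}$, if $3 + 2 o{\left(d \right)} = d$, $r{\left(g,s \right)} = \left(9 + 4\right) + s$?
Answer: $\frac{918337}{468} \approx 1962.3$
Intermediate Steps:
$r{\left(g,s \right)} = 13 + s$
$o{\left(d \right)} = - \frac{3}{2} + \frac{d}{2}$
$- 7231 \frac{55 + o{\left(20 \right)}}{-258 + r{\left(7,11 \right)}} = - 7231 \frac{55 + \left(- \frac{3}{2} + \frac{1}{2} \cdot 20\right)}{-258 + \left(13 + 11\right)} = - 7231 \frac{55 + \left(- \frac{3}{2} + 10\right)}{-258 + 24} = - 7231 \frac{55 + \frac{17}{2}}{-234} = - 7231 \cdot \frac{127}{2} \left(- \frac{1}{234}\right) = \left(-7231\right) \left(- \frac{127}{468}\right) = \frac{918337}{468}$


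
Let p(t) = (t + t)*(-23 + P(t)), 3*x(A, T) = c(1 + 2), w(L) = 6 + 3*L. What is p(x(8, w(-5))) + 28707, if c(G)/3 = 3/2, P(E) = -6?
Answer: 28620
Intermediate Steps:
c(G) = 9/2 (c(G) = 3*(3/2) = 9/2)
x(A, T) = 3/2 (x(A, T) = (⅓)*(9/2) = 3/2)
p(t) = -58*t (p(t) = (t + t)*(-23 - 6) = (2*t)*(-29) = -58*t)
p(x(8, w(-5))) + 28707 = -58*3/2 + 28707 = -87 + 28707 = 28620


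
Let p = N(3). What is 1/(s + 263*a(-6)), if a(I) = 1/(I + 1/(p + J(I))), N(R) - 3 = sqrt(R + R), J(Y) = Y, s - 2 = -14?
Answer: -2421/120313 - 263*sqrt(6)/360939 ≈ -0.021907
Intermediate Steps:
s = -12 (s = 2 - 14 = -12)
N(R) = 3 + sqrt(2)*sqrt(R) (N(R) = 3 + sqrt(R + R) = 3 + sqrt(2*R) = 3 + sqrt(2)*sqrt(R))
p = 3 + sqrt(6) (p = 3 + sqrt(2)*sqrt(3) = 3 + sqrt(6) ≈ 5.4495)
a(I) = 1/(I + 1/(3 + I + sqrt(6))) (a(I) = 1/(I + 1/((3 + sqrt(6)) + I)) = 1/(I + 1/(3 + I + sqrt(6))))
1/(s + 263*a(-6)) = 1/(-12 + 263*((3 - 6 + sqrt(6))/(1 + (-6)**2 - 6*(3 + sqrt(6))))) = 1/(-12 + 263*((-3 + sqrt(6))/(1 + 36 + (-18 - 6*sqrt(6))))) = 1/(-12 + 263*((-3 + sqrt(6))/(19 - 6*sqrt(6)))) = 1/(-12 + 263*(-3 + sqrt(6))/(19 - 6*sqrt(6)))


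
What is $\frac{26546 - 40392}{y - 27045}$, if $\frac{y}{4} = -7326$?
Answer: $\frac{13846}{56349} \approx 0.24572$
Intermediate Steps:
$y = -29304$ ($y = 4 \left(-7326\right) = -29304$)
$\frac{26546 - 40392}{y - 27045} = \frac{26546 - 40392}{-29304 - 27045} = - \frac{13846}{-56349} = \left(-13846\right) \left(- \frac{1}{56349}\right) = \frac{13846}{56349}$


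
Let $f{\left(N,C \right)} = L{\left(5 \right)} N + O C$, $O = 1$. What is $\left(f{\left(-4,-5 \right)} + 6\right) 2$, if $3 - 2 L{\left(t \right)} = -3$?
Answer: $-22$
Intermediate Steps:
$L{\left(t \right)} = 3$ ($L{\left(t \right)} = \frac{3}{2} - - \frac{3}{2} = \frac{3}{2} + \frac{3}{2} = 3$)
$f{\left(N,C \right)} = C + 3 N$ ($f{\left(N,C \right)} = 3 N + 1 C = 3 N + C = C + 3 N$)
$\left(f{\left(-4,-5 \right)} + 6\right) 2 = \left(\left(-5 + 3 \left(-4\right)\right) + 6\right) 2 = \left(\left(-5 - 12\right) + 6\right) 2 = \left(-17 + 6\right) 2 = \left(-11\right) 2 = -22$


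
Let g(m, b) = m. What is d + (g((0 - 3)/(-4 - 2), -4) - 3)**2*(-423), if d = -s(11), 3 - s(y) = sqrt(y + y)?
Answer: -10587/4 + sqrt(22) ≈ -2642.1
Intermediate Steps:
s(y) = 3 - sqrt(2)*sqrt(y) (s(y) = 3 - sqrt(y + y) = 3 - sqrt(2*y) = 3 - sqrt(2)*sqrt(y))
d = -3 + sqrt(22) (d = -(3 - sqrt(2)*sqrt(11)) = -(3 - sqrt(22)) = -3 + sqrt(22) ≈ 1.6904)
d + (g((0 - 3)/(-4 - 2), -4) - 3)**2*(-423) = (-3 + sqrt(22)) + ((0 - 3)/(-4 - 2) - 3)**2*(-423) = (-3 + sqrt(22)) + (-3/(-6) - 3)**2*(-423) = (-3 + sqrt(22)) + (-3*(-1/6) - 3)**2*(-423) = (-3 + sqrt(22)) + (1/2 - 3)**2*(-423) = (-3 + sqrt(22)) + (-5/2)**2*(-423) = (-3 + sqrt(22)) + (25/4)*(-423) = (-3 + sqrt(22)) - 10575/4 = -10587/4 + sqrt(22)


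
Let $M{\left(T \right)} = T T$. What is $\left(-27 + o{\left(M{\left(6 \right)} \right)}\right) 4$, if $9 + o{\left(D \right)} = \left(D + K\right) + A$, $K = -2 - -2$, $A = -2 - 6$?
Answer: $-32$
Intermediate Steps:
$A = -8$ ($A = -2 - 6 = -8$)
$M{\left(T \right)} = T^{2}$
$K = 0$ ($K = -2 + 2 = 0$)
$o{\left(D \right)} = -17 + D$ ($o{\left(D \right)} = -9 + \left(\left(D + 0\right) - 8\right) = -9 + \left(D - 8\right) = -9 + \left(-8 + D\right) = -17 + D$)
$\left(-27 + o{\left(M{\left(6 \right)} \right)}\right) 4 = \left(-27 - \left(17 - 6^{2}\right)\right) 4 = \left(-27 + \left(-17 + 36\right)\right) 4 = \left(-27 + 19\right) 4 = \left(-8\right) 4 = -32$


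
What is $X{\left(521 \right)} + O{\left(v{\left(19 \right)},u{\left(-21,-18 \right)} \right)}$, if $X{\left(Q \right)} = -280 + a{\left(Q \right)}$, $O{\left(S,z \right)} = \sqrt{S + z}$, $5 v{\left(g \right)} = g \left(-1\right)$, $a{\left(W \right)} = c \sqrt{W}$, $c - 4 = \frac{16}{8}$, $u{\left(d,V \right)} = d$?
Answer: $-280 + 6 \sqrt{521} + \frac{2 i \sqrt{155}}{5} \approx -143.05 + 4.98 i$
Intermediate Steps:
$c = 6$ ($c = 4 + \frac{16}{8} = 4 + 16 \cdot \frac{1}{8} = 4 + 2 = 6$)
$a{\left(W \right)} = 6 \sqrt{W}$
$v{\left(g \right)} = - \frac{g}{5}$ ($v{\left(g \right)} = \frac{g \left(-1\right)}{5} = \frac{\left(-1\right) g}{5} = - \frac{g}{5}$)
$X{\left(Q \right)} = -280 + 6 \sqrt{Q}$
$X{\left(521 \right)} + O{\left(v{\left(19 \right)},u{\left(-21,-18 \right)} \right)} = \left(-280 + 6 \sqrt{521}\right) + \sqrt{\left(- \frac{1}{5}\right) 19 - 21} = \left(-280 + 6 \sqrt{521}\right) + \sqrt{- \frac{19}{5} - 21} = \left(-280 + 6 \sqrt{521}\right) + \sqrt{- \frac{124}{5}} = \left(-280 + 6 \sqrt{521}\right) + \frac{2 i \sqrt{155}}{5} = -280 + 6 \sqrt{521} + \frac{2 i \sqrt{155}}{5}$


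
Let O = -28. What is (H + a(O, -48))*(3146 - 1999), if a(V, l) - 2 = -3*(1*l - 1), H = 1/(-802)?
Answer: 137063059/802 ≈ 1.7090e+5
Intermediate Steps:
H = -1/802 ≈ -0.0012469
a(V, l) = 5 - 3*l (a(V, l) = 2 - 3*(1*l - 1) = 2 - 3*(l - 1) = 2 - 3*(-1 + l) = 2 + (3 - 3*l) = 5 - 3*l)
(H + a(O, -48))*(3146 - 1999) = (-1/802 + (5 - 3*(-48)))*(3146 - 1999) = (-1/802 + (5 + 144))*1147 = (-1/802 + 149)*1147 = (119497/802)*1147 = 137063059/802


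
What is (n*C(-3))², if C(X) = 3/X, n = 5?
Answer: 25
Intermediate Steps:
(n*C(-3))² = (5*(3/(-3)))² = (5*(3*(-⅓)))² = (5*(-1))² = (-5)² = 25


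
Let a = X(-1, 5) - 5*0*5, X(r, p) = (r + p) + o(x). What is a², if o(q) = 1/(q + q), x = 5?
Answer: 1681/100 ≈ 16.810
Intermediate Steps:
o(q) = 1/(2*q)
X(r, p) = ⅒ + p + r (X(r, p) = (r + p) + (½)/5 = (p + r) + (½)*(⅕) = (p + r) + ⅒ = ⅒ + p + r)
a = 41/10 (a = (⅒ + 5 - 1) - 5*0*5 = 41/10 + 0*5 = 41/10 + 0 = 41/10 ≈ 4.1000)
a² = (41/10)² = 1681/100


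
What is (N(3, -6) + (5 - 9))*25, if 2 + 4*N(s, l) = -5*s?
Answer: -825/4 ≈ -206.25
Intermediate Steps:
N(s, l) = -1/2 - 5*s/4 (N(s, l) = -1/2 + (-5*s)/4 = -1/2 - 5*s/4)
(N(3, -6) + (5 - 9))*25 = ((-1/2 - 5/4*3) + (5 - 9))*25 = ((-1/2 - 15/4) - 4)*25 = (-17/4 - 4)*25 = -33/4*25 = -825/4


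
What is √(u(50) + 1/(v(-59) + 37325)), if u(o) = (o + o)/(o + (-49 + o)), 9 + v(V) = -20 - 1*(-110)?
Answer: √7136062356606/1907706 ≈ 1.4003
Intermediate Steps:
v(V) = 81 (v(V) = -9 + (-20 - 1*(-110)) = -9 + (-20 + 110) = -9 + 90 = 81)
u(o) = 2*o/(-49 + 2*o) (u(o) = (2*o)/(-49 + 2*o) = 2*o/(-49 + 2*o))
√(u(50) + 1/(v(-59) + 37325)) = √(2*50/(-49 + 2*50) + 1/(81 + 37325)) = √(2*50/(-49 + 100) + 1/37406) = √(2*50/51 + 1/37406) = √(2*50*(1/51) + 1/37406) = √(100/51 + 1/37406) = √(3740651/1907706) = √7136062356606/1907706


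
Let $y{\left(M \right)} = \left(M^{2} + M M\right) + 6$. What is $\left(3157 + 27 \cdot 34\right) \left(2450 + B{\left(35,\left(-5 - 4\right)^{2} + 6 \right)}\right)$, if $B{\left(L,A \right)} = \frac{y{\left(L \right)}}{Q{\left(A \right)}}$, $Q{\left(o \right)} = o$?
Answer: $\frac{878594450}{87} \approx 1.0099 \cdot 10^{7}$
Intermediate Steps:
$y{\left(M \right)} = 6 + 2 M^{2}$ ($y{\left(M \right)} = \left(M^{2} + M^{2}\right) + 6 = 2 M^{2} + 6 = 6 + 2 M^{2}$)
$B{\left(L,A \right)} = \frac{6 + 2 L^{2}}{A}$
$\left(3157 + 27 \cdot 34\right) \left(2450 + B{\left(35,\left(-5 - 4\right)^{2} + 6 \right)}\right) = \left(3157 + 27 \cdot 34\right) \left(2450 + \frac{2 \left(3 + 35^{2}\right)}{\left(-5 - 4\right)^{2} + 6}\right) = \left(3157 + 918\right) \left(2450 + \frac{2 \left(3 + 1225\right)}{\left(-9\right)^{2} + 6}\right) = 4075 \left(2450 + 2 \frac{1}{81 + 6} \cdot 1228\right) = 4075 \left(2450 + 2 \cdot \frac{1}{87} \cdot 1228\right) = 4075 \left(2450 + \frac{2456}{87}\right) = 4075 \cdot \frac{215606}{87} = \frac{878594450}{87}$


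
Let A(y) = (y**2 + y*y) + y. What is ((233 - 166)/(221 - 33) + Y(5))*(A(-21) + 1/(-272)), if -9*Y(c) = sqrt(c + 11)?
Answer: -34894459/460224 ≈ -75.821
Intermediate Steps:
Y(c) = -sqrt(11 + c)/9 (Y(c) = -sqrt(c + 11)/9 = -sqrt(11 + c)/9)
A(y) = y + 2*y**2 (A(y) = (y**2 + y**2) + y = 2*y**2 + y = y + 2*y**2)
((233 - 166)/(221 - 33) + Y(5))*(A(-21) + 1/(-272)) = ((233 - 166)/(221 - 33) - sqrt(11 + 5)/9)*(-21*(1 + 2*(-21)) + 1/(-272)) = (67/188 - sqrt(16)/9)*(-21*(1 - 42) - 1/272) = (67*(1/188) - 1/9*4)*(-21*(-41) - 1/272) = (67/188 - 4/9)*(861 - 1/272) = -149/1692*234191/272 = -34894459/460224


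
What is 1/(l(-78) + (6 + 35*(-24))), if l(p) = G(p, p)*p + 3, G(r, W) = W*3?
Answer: 1/17421 ≈ 5.7402e-5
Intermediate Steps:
G(r, W) = 3*W
l(p) = 3 + 3*p² (l(p) = (3*p)*p + 3 = 3*p² + 3 = 3 + 3*p²)
1/(l(-78) + (6 + 35*(-24))) = 1/((3 + 3*(-78)²) + (6 + 35*(-24))) = 1/((3 + 3*6084) + (6 - 840)) = 1/((3 + 18252) - 834) = 1/(18255 - 834) = 1/17421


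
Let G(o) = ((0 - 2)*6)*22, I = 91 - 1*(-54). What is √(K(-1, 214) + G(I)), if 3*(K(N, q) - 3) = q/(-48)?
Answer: I*√37798/12 ≈ 16.201*I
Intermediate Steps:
K(N, q) = 3 - q/144 (K(N, q) = 3 + (q/(-48))/3 = 3 + (q*(-1/48))/3 = 3 + (-q/48)/3 = 3 - q/144)
I = 145 (I = 91 + 54 = 145)
G(o) = -264 (G(o) = -2*6*22 = -12*22 = -264)
√(K(-1, 214) + G(I)) = √((3 - 1/144*214) - 264) = √((3 - 107/72) - 264) = √(109/72 - 264) = √(-18899/72) = I*√37798/12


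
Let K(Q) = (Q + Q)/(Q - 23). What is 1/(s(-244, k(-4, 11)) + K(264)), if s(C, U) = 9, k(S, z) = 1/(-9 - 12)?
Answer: 241/2697 ≈ 0.089359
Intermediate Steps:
k(S, z) = -1/21 (k(S, z) = 1/(-21) = -1/21)
K(Q) = 2*Q/(-23 + Q) (K(Q) = (2*Q)/(-23 + Q) = 2*Q/(-23 + Q))
1/(s(-244, k(-4, 11)) + K(264)) = 1/(9 + 2*264/(-23 + 264)) = 1/(9 + 2*264/241) = 1/(9 + 2*264*(1/241)) = 1/(9 + 528/241) = 1/(2697/241) = 241/2697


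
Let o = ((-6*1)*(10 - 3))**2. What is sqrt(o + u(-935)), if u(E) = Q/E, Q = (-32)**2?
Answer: 2*sqrt(385293865)/935 ≈ 41.987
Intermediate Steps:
Q = 1024
u(E) = 1024/E
o = 1764 (o = (-6*7)**2 = (-42)**2 = 1764)
sqrt(o + u(-935)) = sqrt(1764 + 1024/(-935)) = sqrt(1764 + 1024*(-1/935)) = sqrt(1764 - 1024/935) = sqrt(1648316/935) = 2*sqrt(385293865)/935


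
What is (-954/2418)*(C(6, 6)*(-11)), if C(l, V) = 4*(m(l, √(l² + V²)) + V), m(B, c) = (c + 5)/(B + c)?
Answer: 50138/403 - 1166*√2/403 ≈ 120.32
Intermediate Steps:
m(B, c) = (5 + c)/(B + c)
C(l, V) = 4*V + 4*(5 + √(V² + l²))/(l + √(V² + l²)) (C(l, V) = 4*((5 + √(l² + V²))/(l + √(l² + V²)) + V) = 4*((5 + √(V² + l²))/(l + √(V² + l²)) + V) = 4*(V + (5 + √(V² + l²))/(l + √(V² + l²))) = 4*V + 4*(5 + √(V² + l²))/(l + √(V² + l²)))
(-954/2418)*(C(6, 6)*(-11)) = (-954/2418)*((4*(5 + √(6² + 6²) + 6*(6 + √(6² + 6²)))/(6 + √(6² + 6²)))*(-11)) = (-954*1/2418)*((4*(5 + √(36 + 36) + 6*(6 + √(36 + 36)))/(6 + √(36 + 36)))*(-11)) = -159*4*(5 + √72 + 6*(6 + √72))/(6 + √72)*(-11)/403 = -159*4*(5 + 6*√2 + 6*(6 + 6*√2))/(6 + 6*√2)*(-11)/403 = -159*4*(5 + 6*√2 + (36 + 36*√2))/(6 + 6*√2)*(-11)/403 = -159*4*(41 + 42*√2)/(6 + 6*√2)*(-11)/403 = -(-6996)*(41 + 42*√2)/(403*(6 + 6*√2)) = 6996*(41 + 42*√2)/(403*(6 + 6*√2))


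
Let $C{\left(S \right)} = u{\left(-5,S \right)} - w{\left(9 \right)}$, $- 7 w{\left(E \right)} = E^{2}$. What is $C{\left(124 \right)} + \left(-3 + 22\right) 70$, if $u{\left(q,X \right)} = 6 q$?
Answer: $\frac{9181}{7} \approx 1311.6$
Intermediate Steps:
$w{\left(E \right)} = - \frac{E^{2}}{7}$
$C{\left(S \right)} = - \frac{129}{7}$ ($C{\left(S \right)} = 6 \left(-5\right) - - \frac{9^{2}}{7} = -30 - \left(- \frac{1}{7}\right) 81 = -30 - - \frac{81}{7} = -30 + \frac{81}{7} = - \frac{129}{7}$)
$C{\left(124 \right)} + \left(-3 + 22\right) 70 = - \frac{129}{7} + \left(-3 + 22\right) 70 = - \frac{129}{7} + 19 \cdot 70 = - \frac{129}{7} + 1330 = \frac{9181}{7}$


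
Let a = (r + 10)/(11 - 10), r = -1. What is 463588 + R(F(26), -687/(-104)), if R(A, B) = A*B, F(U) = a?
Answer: 48219335/104 ≈ 4.6365e+5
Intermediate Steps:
a = 9 (a = (-1 + 10)/(11 - 10) = 9/1 = 9*1 = 9)
F(U) = 9
463588 + R(F(26), -687/(-104)) = 463588 + 9*(-687/(-104)) = 463588 + 9*(-687*(-1/104)) = 463588 + 9*(687/104) = 463588 + 6183/104 = 48219335/104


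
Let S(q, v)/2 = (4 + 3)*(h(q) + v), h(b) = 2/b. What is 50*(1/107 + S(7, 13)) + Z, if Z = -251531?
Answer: -25918667/107 ≈ -2.4223e+5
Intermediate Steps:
S(q, v) = 14*v + 28/q (S(q, v) = 2*((4 + 3)*(2/q + v)) = 2*(7*(v + 2/q)) = 2*(7*v + 14/q) = 14*v + 28/q)
50*(1/107 + S(7, 13)) + Z = 50*(1/107 + (14*13 + 28/7)) - 251531 = 50*(1/107 + (182 + 28*(⅐))) - 251531 = 50*(1/107 + (182 + 4)) - 251531 = 50*(1/107 + 186) - 251531 = 50*(19903/107) - 251531 = 995150/107 - 251531 = -25918667/107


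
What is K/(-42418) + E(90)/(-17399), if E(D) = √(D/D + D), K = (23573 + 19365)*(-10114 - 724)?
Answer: 232681022/21209 - √91/17399 ≈ 10971.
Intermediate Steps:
K = -465362044 (K = 42938*(-10838) = -465362044)
E(D) = √(1 + D)
K/(-42418) + E(90)/(-17399) = -465362044/(-42418) + √(1 + 90)/(-17399) = -465362044*(-1/42418) + √91*(-1/17399) = 232681022/21209 - √91/17399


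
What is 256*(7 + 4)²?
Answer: 30976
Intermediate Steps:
256*(7 + 4)² = 256*11² = 256*121 = 30976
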